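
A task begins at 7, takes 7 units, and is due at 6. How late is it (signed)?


Completion = 7 + 7 = 14
Lateness = C - d = 14 - 6
= 8


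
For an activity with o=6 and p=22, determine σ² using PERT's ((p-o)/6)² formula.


σ² = ((p - o) / 6)² = (p - o)² / 36
= (22 - 6)² / 36
= 16² / 36
= 256 / 36
= 7.1111


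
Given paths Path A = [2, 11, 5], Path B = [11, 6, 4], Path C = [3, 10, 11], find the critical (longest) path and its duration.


Path A: 2 + 11 + 5 = 18
Path B: 11 + 6 + 4 = 21
Path C: 3 + 10 + 11 = 24
Critical path = longest = max(18, 21, 24)
= 24 (Path C)


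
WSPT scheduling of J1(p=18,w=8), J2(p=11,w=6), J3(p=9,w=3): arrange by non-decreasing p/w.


WSPT (Smith's rule): sort by p/w ascending
  J2: p/w = 11/6 = 1.833
  J1: p/w = 18/8 = 2.250
  J3: p/w = 9/3 = 3.000
Order: J2 → J1 → J3


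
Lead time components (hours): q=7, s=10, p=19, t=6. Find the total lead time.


Lead time = queue + setup + processing + transit
= 7 + 10 + 19 + 6
= 42 hours


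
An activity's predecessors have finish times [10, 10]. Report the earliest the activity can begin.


ES = max of all predecessor completion times
Predecessors: [10, 10]
ES = max(10, 10)
= 10


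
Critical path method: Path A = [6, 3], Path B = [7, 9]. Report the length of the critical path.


Path A: 6 + 3 = 9
Path B: 7 + 9 = 16
Critical path = longest = max(9, 16)
= 16 (Path B)


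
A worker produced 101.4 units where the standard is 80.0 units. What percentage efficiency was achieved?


Efficiency = (actual / standard) × 100
= (101.4 / 80.0) × 100
= 126.8%


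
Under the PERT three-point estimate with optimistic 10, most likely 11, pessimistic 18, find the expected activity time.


te = (o + 4m + p) / 6
= (10 + 4×11 + 18) / 6
= (10 + 44 + 18) / 6
= 72 / 6
= 12.00


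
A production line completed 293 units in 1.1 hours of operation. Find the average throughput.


Throughput = units / time
= 293 / 1.1
= 266.4 units/hour


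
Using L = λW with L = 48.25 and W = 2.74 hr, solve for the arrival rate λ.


Little's law: L = λW → λ = L / W
= 48.25 / 2.74
= 17.61 per hour


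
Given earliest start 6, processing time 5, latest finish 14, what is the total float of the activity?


EF = ES + duration = 6 + 5 = 11
LS = LF - duration = 14 - 5 = 9
Total Float = LF - EF = 14 - 11
(or LS - ES = 9 - 6)
= 3


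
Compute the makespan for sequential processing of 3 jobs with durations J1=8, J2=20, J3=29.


Sequential makespan: sum all processing times
= 8 + 20 + 29
= 57 time units


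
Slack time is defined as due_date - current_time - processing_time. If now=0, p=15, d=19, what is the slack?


Slack = due - current_time - processing
= 19 - 0 - 15
= 4


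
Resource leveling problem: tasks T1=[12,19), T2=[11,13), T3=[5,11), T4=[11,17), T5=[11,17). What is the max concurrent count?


Check each time point for overlaps:
  t=12: 4 tasks active (T1, T2, T4, T5)
Max concurrent = 4


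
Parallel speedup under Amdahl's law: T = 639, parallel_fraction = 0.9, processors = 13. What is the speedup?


Amdahl's law: T_p = T × ((1-p) + p/N)
= 639 × ((1-0.9) + 0.9/13)
= 639 × (0.10 + 0.0692)
= 639 × 0.1692
= 108.14
Speedup = 639/108.14
= 5.91×


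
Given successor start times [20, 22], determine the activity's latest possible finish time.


LF = min of all successor start times
Successors start at: [20, 22]
LF = min(20, 22)
= 20


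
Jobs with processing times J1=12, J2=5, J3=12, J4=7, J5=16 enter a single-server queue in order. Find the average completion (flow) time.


Completion times:
  J1: completes at 12
  J2: completes at 17
  J3: completes at 29
  J4: completes at 36
  J5: completes at 52
Sum = 146
Average = 146/5
= 29.20


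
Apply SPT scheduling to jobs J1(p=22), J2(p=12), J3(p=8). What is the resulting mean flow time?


SPT order: J3 → J2 → J1
Completion times:
  J3: C=8
  J2: C=20
  J1: C=42
Sum = 70, n = 3
Mean flow = 70/3
= 23.33


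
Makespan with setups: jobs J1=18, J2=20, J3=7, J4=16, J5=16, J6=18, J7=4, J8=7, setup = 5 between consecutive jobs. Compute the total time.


Makespan = Σ processing + (n-1) × setup
= (18 + 20 + 7 + 16 + 16 + 18 + 4 + 7) + (8-1)×5
= 106 + 35
= 141 time units


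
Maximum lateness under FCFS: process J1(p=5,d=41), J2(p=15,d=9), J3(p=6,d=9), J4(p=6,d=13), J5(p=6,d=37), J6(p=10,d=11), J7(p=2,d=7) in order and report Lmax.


Lateness per job (L = C - d):
  J1: C=5, d=41, L=-36
  J2: C=20, d=9, L=11
  J3: C=26, d=9, L=17
  J4: C=32, d=13, L=19
  J5: C=38, d=37, L=1
  J6: C=48, d=11, L=37
  J7: C=50, d=7, L=43
Lmax = max(-36, 11, 17, 19, 1, 37, 43)
= 43


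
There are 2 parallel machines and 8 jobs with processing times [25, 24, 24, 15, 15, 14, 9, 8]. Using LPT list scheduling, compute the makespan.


Jobs (LPT sorted): [25, 24, 24, 15, 15, 14, 9, 8]
Machines: 2
  J=25 → Machine 1 (load: 0+25=25)
  J=24 → Machine 2 (load: 0+24=24)
  J=24 → Machine 2 (load: 24+24=48)
  J=15 → Machine 1 (load: 25+15=40)
  J=15 → Machine 1 (load: 40+15=55)
  J=14 → Machine 2 (load: 48+14=62)
  J=9 → Machine 1 (load: 55+9=64)
  J=8 → Machine 2 (load: 62+8=70)
Machine loads: [64, 70]
Makespan = max = 70 time units


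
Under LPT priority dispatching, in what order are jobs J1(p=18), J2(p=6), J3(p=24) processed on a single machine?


LPT: sort by longest processing time first
  J3: p=24
  J1: p=18
  J2: p=6
Order: J3 → J1 → J2


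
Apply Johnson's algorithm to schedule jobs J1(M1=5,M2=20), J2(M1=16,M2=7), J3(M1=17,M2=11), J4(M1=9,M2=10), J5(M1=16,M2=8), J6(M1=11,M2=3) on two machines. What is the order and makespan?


Johnson's rule:
Group 1 (M1≤M2, sort by M1): ['J1', 'J4']
Group 2 (M1>M2, sort desc M2): ['J3', 'J5', 'J2', 'J6']
Sequence: J1 → J4 → J3 → J5 → J2 → J6
Makespan calculation:
  J1: M1 done=5, M2 done=25
  J4: M1 done=14, M2 done=35
  J3: M1 done=31, M2 done=46
  J5: M1 done=47, M2 done=55
  J2: M1 done=63, M2 done=70
  J6: M1 done=74, M2 done=77
= Sequence: J1 → J4 → J3 → J5 → J2 → J6, Makespan: 77


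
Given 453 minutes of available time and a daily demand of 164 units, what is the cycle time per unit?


Cycle time = available time / demand
= 453 / 164
= 2.76 min/unit


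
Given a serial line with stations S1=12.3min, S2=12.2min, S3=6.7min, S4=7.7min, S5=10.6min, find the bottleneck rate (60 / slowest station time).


Bottleneck = longest station time
Station times: [12.3, 12.2, 6.7, 7.7, 10.6]
Max = 12.3 min
Rate = 60 / 12.3
= 4.88 units/hour (bottleneck: 12.3min)


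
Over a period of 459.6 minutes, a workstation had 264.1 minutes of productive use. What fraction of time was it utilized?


Utilization = busy / total × 100
= 264.1 / 459.6 × 100
= 57.5%


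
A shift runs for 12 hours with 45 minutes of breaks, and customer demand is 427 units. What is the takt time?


Available = 12×60 - 45 = 675 min
Takt time = 675 / 427
= 1.58 min/unit


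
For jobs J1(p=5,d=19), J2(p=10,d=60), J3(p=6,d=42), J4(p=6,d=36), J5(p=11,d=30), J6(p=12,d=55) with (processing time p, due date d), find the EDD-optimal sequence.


EDD: sort by earliest due date
  J1: d=19, p=5
  J5: d=30, p=11
  J4: d=36, p=6
  J3: d=42, p=6
  J6: d=55, p=12
  J2: d=60, p=10
Order: J1 → J5 → J4 → J3 → J6 → J2


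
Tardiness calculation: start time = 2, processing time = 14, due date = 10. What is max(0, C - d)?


Completion = start + processing = 2 + 14 = 16
Tardiness = max(0, C - d) = max(0, 16 - 10)
= max(0, 6)
= 6


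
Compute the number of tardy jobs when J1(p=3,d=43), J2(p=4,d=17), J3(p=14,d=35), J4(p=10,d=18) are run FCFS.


Completion vs due date:
  J1: C=3, d=43 → on time
  J2: C=7, d=17 → on time
  J3: C=21, d=35 → on time
  J4: C=31, d=18 → TARDY
Tardy jobs: J4
Count = 1


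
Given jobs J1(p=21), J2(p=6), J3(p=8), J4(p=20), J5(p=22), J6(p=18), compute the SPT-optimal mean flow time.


SPT order: J2 → J3 → J6 → J4 → J1 → J5
Completion times:
  J2: C=6
  J3: C=14
  J6: C=32
  J4: C=52
  J1: C=73
  J5: C=95
Sum = 272, n = 6
Mean flow = 272/6
= 45.33


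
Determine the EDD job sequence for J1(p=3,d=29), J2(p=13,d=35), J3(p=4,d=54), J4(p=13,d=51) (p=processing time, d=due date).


EDD: sort by earliest due date
  J1: d=29, p=3
  J2: d=35, p=13
  J4: d=51, p=13
  J3: d=54, p=4
Order: J1 → J2 → J4 → J3


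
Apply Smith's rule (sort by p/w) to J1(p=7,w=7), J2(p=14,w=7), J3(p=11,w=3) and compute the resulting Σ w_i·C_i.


WSPT order (by p/w): J1 → J2 → J3
  J1: C=7, w·C=7×7=49
  J2: C=21, w·C=7×21=147
  J3: C=32, w·C=3×32=96
Σ w·C = 292
= 292


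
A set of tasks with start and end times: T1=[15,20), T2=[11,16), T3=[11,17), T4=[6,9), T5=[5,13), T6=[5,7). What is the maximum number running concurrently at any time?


Check each time point for overlaps:
  t=6: 3 tasks active (T4, T5, T6)
Max concurrent = 3


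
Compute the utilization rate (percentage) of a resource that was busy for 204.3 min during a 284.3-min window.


Utilization = busy / total × 100
= 204.3 / 284.3 × 100
= 71.9%


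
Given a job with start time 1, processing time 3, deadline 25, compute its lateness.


Completion = 1 + 3 = 4
Lateness = C - d = 4 - 25
= -21


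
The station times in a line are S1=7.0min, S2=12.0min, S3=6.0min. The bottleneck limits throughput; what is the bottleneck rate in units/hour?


Bottleneck = longest station time
Station times: [7.0, 12.0, 6.0]
Max = 12.0 min
Rate = 60 / 12.0
= 5.00 units/hour (bottleneck: 12.0min)


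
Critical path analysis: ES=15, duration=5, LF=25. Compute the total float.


EF = ES + duration = 15 + 5 = 20
LS = LF - duration = 25 - 5 = 20
Total Float = LF - EF = 25 - 20
(or LS - ES = 20 - 15)
= 5


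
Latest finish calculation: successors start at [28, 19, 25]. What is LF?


LF = min of all successor start times
Successors start at: [28, 19, 25]
LF = min(28, 19, 25)
= 19


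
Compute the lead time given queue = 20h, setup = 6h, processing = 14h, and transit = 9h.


Lead time = queue + setup + processing + transit
= 20 + 6 + 14 + 9
= 49 hours


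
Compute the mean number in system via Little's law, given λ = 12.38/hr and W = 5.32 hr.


Little's law: L = λ × W
= 12.38 × 5.32
= 65.86


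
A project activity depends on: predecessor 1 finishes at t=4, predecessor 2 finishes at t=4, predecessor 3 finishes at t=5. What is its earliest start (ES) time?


ES = max of all predecessor completion times
Predecessors: [4, 4, 5]
ES = max(4, 4, 5)
= 5


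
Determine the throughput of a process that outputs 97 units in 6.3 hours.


Throughput = units / time
= 97 / 6.3
= 15.4 units/hour


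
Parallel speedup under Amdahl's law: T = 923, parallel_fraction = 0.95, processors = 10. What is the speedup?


Amdahl's law: T_p = T × ((1-p) + p/N)
= 923 × ((1-0.95) + 0.95/10)
= 923 × (0.05 + 0.0950)
= 923 × 0.1450
= 133.84
Speedup = 923/133.84
= 6.90×


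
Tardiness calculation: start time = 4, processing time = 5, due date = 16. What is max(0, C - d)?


Completion = start + processing = 4 + 5 = 9
Tardiness = max(0, C - d) = max(0, 9 - 16)
= max(0, -7)
= 0


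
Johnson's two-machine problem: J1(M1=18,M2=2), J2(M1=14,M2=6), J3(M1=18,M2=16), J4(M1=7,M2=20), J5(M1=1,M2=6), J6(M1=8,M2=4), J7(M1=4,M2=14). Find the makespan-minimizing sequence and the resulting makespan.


Johnson's rule:
Group 1 (M1≤M2, sort by M1): ['J5', 'J7', 'J4']
Group 2 (M1>M2, sort desc M2): ['J3', 'J2', 'J6', 'J1']
Sequence: J5 → J7 → J4 → J3 → J2 → J6 → J1
Makespan calculation:
  J5: M1 done=1, M2 done=7
  J7: M1 done=5, M2 done=21
  J4: M1 done=12, M2 done=41
  J3: M1 done=30, M2 done=57
  J2: M1 done=44, M2 done=63
  J6: M1 done=52, M2 done=67
  J1: M1 done=70, M2 done=72
= Sequence: J5 → J7 → J4 → J3 → J2 → J6 → J1, Makespan: 72


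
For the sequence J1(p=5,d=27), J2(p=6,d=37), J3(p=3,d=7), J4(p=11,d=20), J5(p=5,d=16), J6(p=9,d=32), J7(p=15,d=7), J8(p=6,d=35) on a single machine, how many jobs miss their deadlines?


Completion vs due date:
  J1: C=5, d=27 → on time
  J2: C=11, d=37 → on time
  J3: C=14, d=7 → TARDY
  J4: C=25, d=20 → TARDY
  J5: C=30, d=16 → TARDY
  J6: C=39, d=32 → TARDY
  J7: C=54, d=7 → TARDY
  J8: C=60, d=35 → TARDY
Tardy jobs: J3, J4, J5, J6, J7, J8
Count = 6


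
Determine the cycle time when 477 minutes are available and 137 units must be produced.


Cycle time = available time / demand
= 477 / 137
= 3.48 min/unit


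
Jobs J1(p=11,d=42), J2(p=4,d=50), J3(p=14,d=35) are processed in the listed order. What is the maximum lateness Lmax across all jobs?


Lateness per job (L = C - d):
  J1: C=11, d=42, L=-31
  J2: C=15, d=50, L=-35
  J3: C=29, d=35, L=-6
Lmax = max(-31, -35, -6)
= -6


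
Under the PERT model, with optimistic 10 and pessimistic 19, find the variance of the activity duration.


σ² = ((p - o) / 6)² = (p - o)² / 36
= (19 - 10)² / 36
= 9² / 36
= 81 / 36
= 2.2500


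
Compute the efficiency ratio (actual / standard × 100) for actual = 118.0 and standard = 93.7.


Efficiency = (actual / standard) × 100
= (118.0 / 93.7) × 100
= 125.9%


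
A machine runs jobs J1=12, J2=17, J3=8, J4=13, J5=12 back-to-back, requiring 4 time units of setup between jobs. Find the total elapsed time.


Makespan = Σ processing + (n-1) × setup
= (12 + 17 + 8 + 13 + 12) + (5-1)×4
= 62 + 16
= 78 time units


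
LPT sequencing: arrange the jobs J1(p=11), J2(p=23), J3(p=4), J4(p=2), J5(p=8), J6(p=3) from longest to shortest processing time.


LPT: sort by longest processing time first
  J2: p=23
  J1: p=11
  J5: p=8
  J3: p=4
  J6: p=3
  J4: p=2
Order: J2 → J1 → J5 → J3 → J6 → J4


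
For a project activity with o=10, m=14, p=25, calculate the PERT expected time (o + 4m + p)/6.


te = (o + 4m + p) / 6
= (10 + 4×14 + 25) / 6
= (10 + 56 + 25) / 6
= 91 / 6
= 15.17


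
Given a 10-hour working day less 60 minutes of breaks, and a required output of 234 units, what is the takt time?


Available = 10×60 - 60 = 540 min
Takt time = 540 / 234
= 2.31 min/unit


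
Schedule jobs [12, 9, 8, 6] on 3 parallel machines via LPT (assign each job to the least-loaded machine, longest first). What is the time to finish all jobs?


Jobs (LPT sorted): [12, 9, 8, 6]
Machines: 3
  J=12 → Machine 1 (load: 0+12=12)
  J=9 → Machine 2 (load: 0+9=9)
  J=8 → Machine 3 (load: 0+8=8)
  J=6 → Machine 3 (load: 8+6=14)
Machine loads: [12, 9, 14]
Makespan = max = 14 time units


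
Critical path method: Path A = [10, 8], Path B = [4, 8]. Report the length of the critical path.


Path A: 10 + 8 = 18
Path B: 4 + 8 = 12
Critical path = longest = max(18, 12)
= 18 (Path A)


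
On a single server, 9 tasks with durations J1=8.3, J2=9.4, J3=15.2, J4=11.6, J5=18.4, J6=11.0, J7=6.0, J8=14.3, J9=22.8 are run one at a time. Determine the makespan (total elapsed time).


Sequential makespan: sum all processing times
= 8.3 + 9.4 + 15.2 + 11.6 + 18.4 + 11.0 + 6.0 + 14.3 + 22.8
= 117.0 time units


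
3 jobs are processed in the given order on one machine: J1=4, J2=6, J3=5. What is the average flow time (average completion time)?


Completion times:
  J1: completes at 4
  J2: completes at 10
  J3: completes at 15
Sum = 29
Average = 29/3
= 9.67


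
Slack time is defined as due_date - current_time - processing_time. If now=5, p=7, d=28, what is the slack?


Slack = due - current_time - processing
= 28 - 5 - 7
= 16


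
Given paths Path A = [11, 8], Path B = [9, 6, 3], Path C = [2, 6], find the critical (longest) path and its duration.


Path A: 11 + 8 = 19
Path B: 9 + 6 + 3 = 18
Path C: 2 + 6 = 8
Critical path = longest = max(19, 18, 8)
= 19 (Path A)


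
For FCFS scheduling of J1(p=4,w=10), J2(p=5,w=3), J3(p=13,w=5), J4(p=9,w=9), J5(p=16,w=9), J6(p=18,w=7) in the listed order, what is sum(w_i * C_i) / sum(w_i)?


Completion times:
  J1: C=4, w×C=10×4=40
  J2: C=9, w×C=3×9=27
  J3: C=22, w×C=5×22=110
  J4: C=31, w×C=9×31=279
  J5: C=47, w×C=9×47=423
  J6: C=65, w×C=7×65=455
Sum w×C = 1334
Sum w = 43
Weighted avg = 1334/43
= 31.02


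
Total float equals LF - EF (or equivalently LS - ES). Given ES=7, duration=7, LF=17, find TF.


EF = ES + duration = 7 + 7 = 14
LS = LF - duration = 17 - 7 = 10
Total Float = LF - EF = 17 - 14
(or LS - ES = 10 - 7)
= 3


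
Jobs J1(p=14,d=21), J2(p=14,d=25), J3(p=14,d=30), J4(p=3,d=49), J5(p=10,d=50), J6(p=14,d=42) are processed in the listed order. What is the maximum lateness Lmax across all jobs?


Lateness per job (L = C - d):
  J1: C=14, d=21, L=-7
  J2: C=28, d=25, L=3
  J3: C=42, d=30, L=12
  J4: C=45, d=49, L=-4
  J5: C=55, d=50, L=5
  J6: C=69, d=42, L=27
Lmax = max(-7, 3, 12, -4, 5, 27)
= 27


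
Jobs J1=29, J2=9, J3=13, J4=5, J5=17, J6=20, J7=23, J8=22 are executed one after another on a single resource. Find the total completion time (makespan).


Sequential makespan: sum all processing times
= 29 + 9 + 13 + 5 + 17 + 20 + 23 + 22
= 138 time units


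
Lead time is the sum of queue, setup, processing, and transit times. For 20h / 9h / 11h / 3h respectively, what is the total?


Lead time = queue + setup + processing + transit
= 20 + 9 + 11 + 3
= 43 hours


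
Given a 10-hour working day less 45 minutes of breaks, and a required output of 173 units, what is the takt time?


Available = 10×60 - 45 = 555 min
Takt time = 555 / 173
= 3.21 min/unit


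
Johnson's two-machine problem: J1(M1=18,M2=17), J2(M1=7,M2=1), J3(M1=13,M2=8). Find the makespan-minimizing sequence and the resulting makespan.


Johnson's rule:
Group 1 (M1≤M2, sort by M1): []
Group 2 (M1>M2, sort desc M2): ['J1', 'J3', 'J2']
Sequence: J1 → J3 → J2
Makespan calculation:
  J1: M1 done=18, M2 done=35
  J3: M1 done=31, M2 done=43
  J2: M1 done=38, M2 done=44
= Sequence: J1 → J3 → J2, Makespan: 44


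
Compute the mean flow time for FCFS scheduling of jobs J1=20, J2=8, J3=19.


Completion times:
  J1: completes at 20
  J2: completes at 28
  J3: completes at 47
Sum = 95
Average = 95/3
= 31.67


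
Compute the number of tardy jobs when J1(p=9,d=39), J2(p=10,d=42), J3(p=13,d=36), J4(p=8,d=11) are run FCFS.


Completion vs due date:
  J1: C=9, d=39 → on time
  J2: C=19, d=42 → on time
  J3: C=32, d=36 → on time
  J4: C=40, d=11 → TARDY
Tardy jobs: J4
Count = 1


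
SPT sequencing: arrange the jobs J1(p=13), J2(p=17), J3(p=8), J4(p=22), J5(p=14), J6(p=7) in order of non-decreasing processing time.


SPT: sort by shortest processing time
  J6: p=7
  J3: p=8
  J1: p=13
  J5: p=14
  J2: p=17
  J4: p=22
Order: J6 → J3 → J1 → J5 → J2 → J4


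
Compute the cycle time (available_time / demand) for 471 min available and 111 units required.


Cycle time = available time / demand
= 471 / 111
= 4.24 min/unit


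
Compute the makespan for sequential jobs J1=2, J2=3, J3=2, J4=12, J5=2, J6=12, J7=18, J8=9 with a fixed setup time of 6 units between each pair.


Makespan = Σ processing + (n-1) × setup
= (2 + 3 + 2 + 12 + 2 + 12 + 18 + 9) + (8-1)×6
= 60 + 42
= 102 time units


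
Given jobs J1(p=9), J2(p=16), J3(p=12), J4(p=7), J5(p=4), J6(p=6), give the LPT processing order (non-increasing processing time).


LPT: sort by longest processing time first
  J2: p=16
  J3: p=12
  J1: p=9
  J4: p=7
  J6: p=6
  J5: p=4
Order: J2 → J3 → J1 → J4 → J6 → J5


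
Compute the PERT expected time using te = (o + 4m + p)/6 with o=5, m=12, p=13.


te = (o + 4m + p) / 6
= (5 + 4×12 + 13) / 6
= (5 + 48 + 13) / 6
= 66 / 6
= 11.00


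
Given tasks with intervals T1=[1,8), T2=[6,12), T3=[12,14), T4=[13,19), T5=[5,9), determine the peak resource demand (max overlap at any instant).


Check each time point for overlaps:
  t=6: 3 tasks active (T1, T2, T5)
Max concurrent = 3


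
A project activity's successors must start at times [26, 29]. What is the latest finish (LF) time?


LF = min of all successor start times
Successors start at: [26, 29]
LF = min(26, 29)
= 26


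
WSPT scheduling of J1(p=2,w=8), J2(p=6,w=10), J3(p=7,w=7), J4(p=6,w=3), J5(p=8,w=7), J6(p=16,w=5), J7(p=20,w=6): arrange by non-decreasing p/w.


WSPT (Smith's rule): sort by p/w ascending
  J1: p/w = 2/8 = 0.250
  J2: p/w = 6/10 = 0.600
  J3: p/w = 7/7 = 1.000
  J5: p/w = 8/7 = 1.143
  J4: p/w = 6/3 = 2.000
  J6: p/w = 16/5 = 3.200
  J7: p/w = 20/6 = 3.333
Order: J1 → J2 → J3 → J5 → J4 → J6 → J7


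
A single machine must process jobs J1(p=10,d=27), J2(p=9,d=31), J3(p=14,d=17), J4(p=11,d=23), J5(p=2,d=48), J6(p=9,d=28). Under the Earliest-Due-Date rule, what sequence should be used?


EDD: sort by earliest due date
  J3: d=17, p=14
  J4: d=23, p=11
  J1: d=27, p=10
  J6: d=28, p=9
  J2: d=31, p=9
  J5: d=48, p=2
Order: J3 → J4 → J1 → J6 → J2 → J5


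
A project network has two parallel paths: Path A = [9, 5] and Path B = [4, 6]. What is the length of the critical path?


Path A: 9 + 5 = 14
Path B: 4 + 6 = 10
Critical path = longest = max(14, 10)
= 14 (Path A)


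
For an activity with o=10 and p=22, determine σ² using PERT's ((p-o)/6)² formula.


σ² = ((p - o) / 6)² = (p - o)² / 36
= (22 - 10)² / 36
= 12² / 36
= 144 / 36
= 4.0000


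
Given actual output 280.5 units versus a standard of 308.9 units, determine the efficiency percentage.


Efficiency = (actual / standard) × 100
= (280.5 / 308.9) × 100
= 90.8%


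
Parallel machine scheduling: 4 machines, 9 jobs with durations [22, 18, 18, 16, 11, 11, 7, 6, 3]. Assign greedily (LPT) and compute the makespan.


Jobs (LPT sorted): [22, 18, 18, 16, 11, 11, 7, 6, 3]
Machines: 4
  J=22 → Machine 1 (load: 0+22=22)
  J=18 → Machine 2 (load: 0+18=18)
  J=18 → Machine 3 (load: 0+18=18)
  J=16 → Machine 4 (load: 0+16=16)
  J=11 → Machine 4 (load: 16+11=27)
  J=11 → Machine 2 (load: 18+11=29)
  J=7 → Machine 3 (load: 18+7=25)
  J=6 → Machine 1 (load: 22+6=28)
  J=3 → Machine 3 (load: 25+3=28)
Machine loads: [28, 29, 28, 27]
Makespan = max = 29 time units


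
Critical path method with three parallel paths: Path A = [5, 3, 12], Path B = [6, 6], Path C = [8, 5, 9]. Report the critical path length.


Path A: 5 + 3 + 12 = 20
Path B: 6 + 6 = 12
Path C: 8 + 5 + 9 = 22
Critical path = longest = max(20, 12, 22)
= 22 (Path C)


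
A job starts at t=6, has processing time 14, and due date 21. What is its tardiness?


Completion = start + processing = 6 + 14 = 20
Tardiness = max(0, C - d) = max(0, 20 - 21)
= max(0, -1)
= 0


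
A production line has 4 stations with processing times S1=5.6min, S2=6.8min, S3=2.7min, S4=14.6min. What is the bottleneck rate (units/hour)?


Bottleneck = longest station time
Station times: [5.6, 6.8, 2.7, 14.6]
Max = 14.6 min
Rate = 60 / 14.6
= 4.11 units/hour (bottleneck: 14.6min)


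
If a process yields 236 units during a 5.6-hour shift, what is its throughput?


Throughput = units / time
= 236 / 5.6
= 42.1 units/hour


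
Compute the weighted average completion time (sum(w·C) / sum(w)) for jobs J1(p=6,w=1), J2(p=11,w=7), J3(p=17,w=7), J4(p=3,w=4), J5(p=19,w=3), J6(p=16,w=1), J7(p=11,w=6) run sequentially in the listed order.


Completion times:
  J1: C=6, w×C=1×6=6
  J2: C=17, w×C=7×17=119
  J3: C=34, w×C=7×34=238
  J4: C=37, w×C=4×37=148
  J5: C=56, w×C=3×56=168
  J6: C=72, w×C=1×72=72
  J7: C=83, w×C=6×83=498
Sum w×C = 1249
Sum w = 29
Weighted avg = 1249/29
= 43.07


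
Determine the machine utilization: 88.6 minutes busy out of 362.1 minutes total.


Utilization = busy / total × 100
= 88.6 / 362.1 × 100
= 24.5%


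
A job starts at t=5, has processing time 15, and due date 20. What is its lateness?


Completion = 5 + 15 = 20
Lateness = C - d = 20 - 20
= 0


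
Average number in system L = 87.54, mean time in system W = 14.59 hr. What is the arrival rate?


Little's law: L = λW → λ = L / W
= 87.54 / 14.59
= 6.00 per hour


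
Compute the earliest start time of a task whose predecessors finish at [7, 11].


ES = max of all predecessor completion times
Predecessors: [7, 11]
ES = max(7, 11)
= 11


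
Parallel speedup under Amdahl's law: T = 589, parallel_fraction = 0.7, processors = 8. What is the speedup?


Amdahl's law: T_p = T × ((1-p) + p/N)
= 589 × ((1-0.7) + 0.7/8)
= 589 × (0.30 + 0.0875)
= 589 × 0.3875
= 228.24
Speedup = 589/228.24
= 2.58×


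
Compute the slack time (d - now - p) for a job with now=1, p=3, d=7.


Slack = due - current_time - processing
= 7 - 1 - 3
= 3


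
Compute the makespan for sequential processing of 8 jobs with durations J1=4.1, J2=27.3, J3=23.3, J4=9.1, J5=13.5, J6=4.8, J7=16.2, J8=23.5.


Sequential makespan: sum all processing times
= 4.1 + 27.3 + 23.3 + 9.1 + 13.5 + 4.8 + 16.2 + 23.5
= 121.8 time units


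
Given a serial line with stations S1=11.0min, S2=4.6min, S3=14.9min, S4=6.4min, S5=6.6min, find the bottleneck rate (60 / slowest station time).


Bottleneck = longest station time
Station times: [11.0, 4.6, 14.9, 6.4, 6.6]
Max = 14.9 min
Rate = 60 / 14.9
= 4.03 units/hour (bottleneck: 14.9min)


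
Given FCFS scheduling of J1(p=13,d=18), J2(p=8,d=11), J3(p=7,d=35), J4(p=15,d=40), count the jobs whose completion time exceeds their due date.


Completion vs due date:
  J1: C=13, d=18 → on time
  J2: C=21, d=11 → TARDY
  J3: C=28, d=35 → on time
  J4: C=43, d=40 → TARDY
Tardy jobs: J2, J4
Count = 2


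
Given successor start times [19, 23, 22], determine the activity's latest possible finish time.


LF = min of all successor start times
Successors start at: [19, 23, 22]
LF = min(19, 23, 22)
= 19


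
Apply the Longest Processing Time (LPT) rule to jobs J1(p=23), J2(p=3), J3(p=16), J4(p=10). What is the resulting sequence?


LPT: sort by longest processing time first
  J1: p=23
  J3: p=16
  J4: p=10
  J2: p=3
Order: J1 → J3 → J4 → J2


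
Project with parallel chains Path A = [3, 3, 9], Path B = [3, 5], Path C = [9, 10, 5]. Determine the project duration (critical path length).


Path A: 3 + 3 + 9 = 15
Path B: 3 + 5 = 8
Path C: 9 + 10 + 5 = 24
Critical path = longest = max(15, 8, 24)
= 24 (Path C)


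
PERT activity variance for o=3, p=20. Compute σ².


σ² = ((p - o) / 6)² = (p - o)² / 36
= (20 - 3)² / 36
= 17² / 36
= 289 / 36
= 8.0278


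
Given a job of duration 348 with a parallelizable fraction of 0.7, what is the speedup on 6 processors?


Amdahl's law: T_p = T × ((1-p) + p/N)
= 348 × ((1-0.7) + 0.7/6)
= 348 × (0.30 + 0.1167)
= 348 × 0.4167
= 145.00
Speedup = 348/145.00
= 2.40×


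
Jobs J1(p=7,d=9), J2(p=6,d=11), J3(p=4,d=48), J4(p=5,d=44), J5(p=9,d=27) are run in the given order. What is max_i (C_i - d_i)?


Lateness per job (L = C - d):
  J1: C=7, d=9, L=-2
  J2: C=13, d=11, L=2
  J3: C=17, d=48, L=-31
  J4: C=22, d=44, L=-22
  J5: C=31, d=27, L=4
Lmax = max(-2, 2, -31, -22, 4)
= 4


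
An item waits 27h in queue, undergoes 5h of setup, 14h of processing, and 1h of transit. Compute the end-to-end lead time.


Lead time = queue + setup + processing + transit
= 27 + 5 + 14 + 1
= 47 hours


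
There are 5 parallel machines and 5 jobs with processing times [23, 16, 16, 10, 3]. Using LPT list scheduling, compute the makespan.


Jobs (LPT sorted): [23, 16, 16, 10, 3]
Machines: 5
  J=23 → Machine 1 (load: 0+23=23)
  J=16 → Machine 2 (load: 0+16=16)
  J=16 → Machine 3 (load: 0+16=16)
  J=10 → Machine 4 (load: 0+10=10)
  J=3 → Machine 5 (load: 0+3=3)
Machine loads: [23, 16, 16, 10, 3]
Makespan = max = 23 time units


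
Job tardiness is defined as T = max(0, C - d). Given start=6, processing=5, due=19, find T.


Completion = start + processing = 6 + 5 = 11
Tardiness = max(0, C - d) = max(0, 11 - 19)
= max(0, -8)
= 0


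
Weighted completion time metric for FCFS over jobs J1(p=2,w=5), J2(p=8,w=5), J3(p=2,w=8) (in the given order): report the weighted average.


Completion times:
  J1: C=2, w×C=5×2=10
  J2: C=10, w×C=5×10=50
  J3: C=12, w×C=8×12=96
Sum w×C = 156
Sum w = 18
Weighted avg = 156/18
= 8.67


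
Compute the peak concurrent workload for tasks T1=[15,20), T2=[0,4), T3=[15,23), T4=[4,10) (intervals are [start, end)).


Check each time point for overlaps:
  t=15: 2 tasks active (T1, T3)
Max concurrent = 2


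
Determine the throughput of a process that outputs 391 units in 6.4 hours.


Throughput = units / time
= 391 / 6.4
= 61.1 units/hour


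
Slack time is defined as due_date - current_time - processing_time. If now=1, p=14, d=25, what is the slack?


Slack = due - current_time - processing
= 25 - 1 - 14
= 10


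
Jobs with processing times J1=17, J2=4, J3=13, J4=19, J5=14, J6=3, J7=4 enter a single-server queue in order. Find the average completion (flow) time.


Completion times:
  J1: completes at 17
  J2: completes at 21
  J3: completes at 34
  J4: completes at 53
  J5: completes at 67
  J6: completes at 70
  J7: completes at 74
Sum = 336
Average = 336/7
= 48.00


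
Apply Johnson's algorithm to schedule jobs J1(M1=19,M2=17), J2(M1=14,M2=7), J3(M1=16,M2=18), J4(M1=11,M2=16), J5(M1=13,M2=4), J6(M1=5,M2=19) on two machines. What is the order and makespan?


Johnson's rule:
Group 1 (M1≤M2, sort by M1): ['J6', 'J4', 'J3']
Group 2 (M1>M2, sort desc M2): ['J1', 'J2', 'J5']
Sequence: J6 → J4 → J3 → J1 → J2 → J5
Makespan calculation:
  J6: M1 done=5, M2 done=24
  J4: M1 done=16, M2 done=40
  J3: M1 done=32, M2 done=58
  J1: M1 done=51, M2 done=75
  J2: M1 done=65, M2 done=82
  J5: M1 done=78, M2 done=86
= Sequence: J6 → J4 → J3 → J1 → J2 → J5, Makespan: 86


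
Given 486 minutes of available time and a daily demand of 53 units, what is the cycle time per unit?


Cycle time = available time / demand
= 486 / 53
= 9.17 min/unit


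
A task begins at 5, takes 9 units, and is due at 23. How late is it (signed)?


Completion = 5 + 9 = 14
Lateness = C - d = 14 - 23
= -9


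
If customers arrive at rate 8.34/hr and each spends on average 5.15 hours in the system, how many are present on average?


Little's law: L = λ × W
= 8.34 × 5.15
= 42.95


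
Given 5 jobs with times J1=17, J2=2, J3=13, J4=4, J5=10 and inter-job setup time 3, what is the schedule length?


Makespan = Σ processing + (n-1) × setup
= (17 + 2 + 13 + 4 + 10) + (5-1)×3
= 46 + 12
= 58 time units


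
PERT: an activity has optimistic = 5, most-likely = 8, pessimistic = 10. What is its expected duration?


te = (o + 4m + p) / 6
= (5 + 4×8 + 10) / 6
= (5 + 32 + 10) / 6
= 47 / 6
= 7.83


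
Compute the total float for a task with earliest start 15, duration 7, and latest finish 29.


EF = ES + duration = 15 + 7 = 22
LS = LF - duration = 29 - 7 = 22
Total Float = LF - EF = 29 - 22
(or LS - ES = 22 - 15)
= 7


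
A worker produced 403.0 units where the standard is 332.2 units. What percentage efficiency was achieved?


Efficiency = (actual / standard) × 100
= (403.0 / 332.2) × 100
= 121.3%


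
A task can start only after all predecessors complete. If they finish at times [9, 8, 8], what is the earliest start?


ES = max of all predecessor completion times
Predecessors: [9, 8, 8]
ES = max(9, 8, 8)
= 9


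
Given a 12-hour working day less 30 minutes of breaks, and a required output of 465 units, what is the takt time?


Available = 12×60 - 30 = 690 min
Takt time = 690 / 465
= 1.48 min/unit


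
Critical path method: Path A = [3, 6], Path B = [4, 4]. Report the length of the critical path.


Path A: 3 + 6 = 9
Path B: 4 + 4 = 8
Critical path = longest = max(9, 8)
= 9 (Path A)


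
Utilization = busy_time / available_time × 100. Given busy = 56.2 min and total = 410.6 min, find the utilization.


Utilization = busy / total × 100
= 56.2 / 410.6 × 100
= 13.7%


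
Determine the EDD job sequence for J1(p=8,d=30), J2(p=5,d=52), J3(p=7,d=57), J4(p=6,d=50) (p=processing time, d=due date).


EDD: sort by earliest due date
  J1: d=30, p=8
  J4: d=50, p=6
  J2: d=52, p=5
  J3: d=57, p=7
Order: J1 → J4 → J2 → J3


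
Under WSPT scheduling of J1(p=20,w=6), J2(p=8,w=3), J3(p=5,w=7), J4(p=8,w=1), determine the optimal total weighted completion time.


WSPT order (by p/w): J3 → J2 → J1 → J4
  J3: C=5, w·C=7×5=35
  J2: C=13, w·C=3×13=39
  J1: C=33, w·C=6×33=198
  J4: C=41, w·C=1×41=41
Σ w·C = 313
= 313


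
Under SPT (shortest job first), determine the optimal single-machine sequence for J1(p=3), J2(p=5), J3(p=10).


SPT: sort by shortest processing time
  J1: p=3
  J2: p=5
  J3: p=10
Order: J1 → J2 → J3


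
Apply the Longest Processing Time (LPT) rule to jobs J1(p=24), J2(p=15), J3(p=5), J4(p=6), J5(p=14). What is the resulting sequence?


LPT: sort by longest processing time first
  J1: p=24
  J2: p=15
  J5: p=14
  J4: p=6
  J3: p=5
Order: J1 → J2 → J5 → J4 → J3


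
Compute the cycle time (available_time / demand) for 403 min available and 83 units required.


Cycle time = available time / demand
= 403 / 83
= 4.86 min/unit


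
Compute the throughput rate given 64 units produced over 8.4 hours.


Throughput = units / time
= 64 / 8.4
= 7.6 units/hour


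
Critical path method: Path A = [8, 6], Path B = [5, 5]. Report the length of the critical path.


Path A: 8 + 6 = 14
Path B: 5 + 5 = 10
Critical path = longest = max(14, 10)
= 14 (Path A)


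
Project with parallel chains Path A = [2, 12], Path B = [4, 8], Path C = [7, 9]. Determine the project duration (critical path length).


Path A: 2 + 12 = 14
Path B: 4 + 8 = 12
Path C: 7 + 9 = 16
Critical path = longest = max(14, 12, 16)
= 16 (Path C)


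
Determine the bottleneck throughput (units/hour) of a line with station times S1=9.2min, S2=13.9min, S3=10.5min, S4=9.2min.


Bottleneck = longest station time
Station times: [9.2, 13.9, 10.5, 9.2]
Max = 13.9 min
Rate = 60 / 13.9
= 4.32 units/hour (bottleneck: 13.9min)


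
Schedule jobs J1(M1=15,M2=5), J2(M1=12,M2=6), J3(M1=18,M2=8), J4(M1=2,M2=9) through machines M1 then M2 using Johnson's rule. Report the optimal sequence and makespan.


Johnson's rule:
Group 1 (M1≤M2, sort by M1): ['J4']
Group 2 (M1>M2, sort desc M2): ['J3', 'J2', 'J1']
Sequence: J4 → J3 → J2 → J1
Makespan calculation:
  J4: M1 done=2, M2 done=11
  J3: M1 done=20, M2 done=28
  J2: M1 done=32, M2 done=38
  J1: M1 done=47, M2 done=52
= Sequence: J4 → J3 → J2 → J1, Makespan: 52


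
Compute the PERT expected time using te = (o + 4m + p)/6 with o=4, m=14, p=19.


te = (o + 4m + p) / 6
= (4 + 4×14 + 19) / 6
= (4 + 56 + 19) / 6
= 79 / 6
= 13.17


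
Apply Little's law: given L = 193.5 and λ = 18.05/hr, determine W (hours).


Little's law: L = λW → W = L / λ
= 193.5 / 18.05
= 10.72 hours


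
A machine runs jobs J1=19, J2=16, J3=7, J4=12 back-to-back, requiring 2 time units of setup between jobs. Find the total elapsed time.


Makespan = Σ processing + (n-1) × setup
= (19 + 16 + 7 + 12) + (4-1)×2
= 54 + 6
= 60 time units


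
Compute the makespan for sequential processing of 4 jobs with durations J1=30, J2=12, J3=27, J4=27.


Sequential makespan: sum all processing times
= 30 + 12 + 27 + 27
= 96 time units


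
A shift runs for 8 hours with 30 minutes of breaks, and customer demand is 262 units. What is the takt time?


Available = 8×60 - 30 = 450 min
Takt time = 450 / 262
= 1.72 min/unit


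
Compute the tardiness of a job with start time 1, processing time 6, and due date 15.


Completion = start + processing = 1 + 6 = 7
Tardiness = max(0, C - d) = max(0, 7 - 15)
= max(0, -8)
= 0


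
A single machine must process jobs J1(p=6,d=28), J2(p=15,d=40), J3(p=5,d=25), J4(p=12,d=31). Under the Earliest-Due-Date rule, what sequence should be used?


EDD: sort by earliest due date
  J3: d=25, p=5
  J1: d=28, p=6
  J4: d=31, p=12
  J2: d=40, p=15
Order: J3 → J1 → J4 → J2


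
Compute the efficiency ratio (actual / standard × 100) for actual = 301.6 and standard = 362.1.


Efficiency = (actual / standard) × 100
= (301.6 / 362.1) × 100
= 83.3%


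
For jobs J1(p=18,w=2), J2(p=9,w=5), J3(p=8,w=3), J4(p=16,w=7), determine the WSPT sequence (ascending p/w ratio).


WSPT (Smith's rule): sort by p/w ascending
  J2: p/w = 9/5 = 1.800
  J4: p/w = 16/7 = 2.286
  J3: p/w = 8/3 = 2.667
  J1: p/w = 18/2 = 9.000
Order: J2 → J4 → J3 → J1


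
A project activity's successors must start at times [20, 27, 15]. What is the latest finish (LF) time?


LF = min of all successor start times
Successors start at: [20, 27, 15]
LF = min(20, 27, 15)
= 15


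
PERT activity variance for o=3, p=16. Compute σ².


σ² = ((p - o) / 6)² = (p - o)² / 36
= (16 - 3)² / 36
= 13² / 36
= 169 / 36
= 4.6944


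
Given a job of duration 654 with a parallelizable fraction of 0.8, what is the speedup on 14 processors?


Amdahl's law: T_p = T × ((1-p) + p/N)
= 654 × ((1-0.8) + 0.8/14)
= 654 × (0.20 + 0.0571)
= 654 × 0.2571
= 168.17
Speedup = 654/168.17
= 3.89×


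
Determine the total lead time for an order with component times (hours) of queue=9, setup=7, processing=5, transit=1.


Lead time = queue + setup + processing + transit
= 9 + 7 + 5 + 1
= 22 hours


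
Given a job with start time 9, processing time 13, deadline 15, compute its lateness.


Completion = 9 + 13 = 22
Lateness = C - d = 22 - 15
= 7


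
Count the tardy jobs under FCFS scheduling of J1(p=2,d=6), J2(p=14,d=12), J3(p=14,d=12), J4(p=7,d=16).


Completion vs due date:
  J1: C=2, d=6 → on time
  J2: C=16, d=12 → TARDY
  J3: C=30, d=12 → TARDY
  J4: C=37, d=16 → TARDY
Tardy jobs: J2, J3, J4
Count = 3


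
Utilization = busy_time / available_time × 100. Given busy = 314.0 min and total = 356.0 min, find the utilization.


Utilization = busy / total × 100
= 314.0 / 356.0 × 100
= 88.2%


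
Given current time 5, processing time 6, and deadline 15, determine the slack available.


Slack = due - current_time - processing
= 15 - 5 - 6
= 4


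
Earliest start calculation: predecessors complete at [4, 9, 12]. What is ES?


ES = max of all predecessor completion times
Predecessors: [4, 9, 12]
ES = max(4, 9, 12)
= 12


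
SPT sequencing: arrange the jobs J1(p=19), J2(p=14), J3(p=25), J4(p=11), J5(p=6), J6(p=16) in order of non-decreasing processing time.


SPT: sort by shortest processing time
  J5: p=6
  J4: p=11
  J2: p=14
  J6: p=16
  J1: p=19
  J3: p=25
Order: J5 → J4 → J2 → J6 → J1 → J3


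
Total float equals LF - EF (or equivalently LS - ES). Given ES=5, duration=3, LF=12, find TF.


EF = ES + duration = 5 + 3 = 8
LS = LF - duration = 12 - 3 = 9
Total Float = LF - EF = 12 - 8
(or LS - ES = 9 - 5)
= 4


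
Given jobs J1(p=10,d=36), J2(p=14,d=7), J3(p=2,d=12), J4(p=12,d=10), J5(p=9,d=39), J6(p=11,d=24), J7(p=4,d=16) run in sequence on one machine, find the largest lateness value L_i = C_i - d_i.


Lateness per job (L = C - d):
  J1: C=10, d=36, L=-26
  J2: C=24, d=7, L=17
  J3: C=26, d=12, L=14
  J4: C=38, d=10, L=28
  J5: C=47, d=39, L=8
  J6: C=58, d=24, L=34
  J7: C=62, d=16, L=46
Lmax = max(-26, 17, 14, 28, 8, 34, 46)
= 46


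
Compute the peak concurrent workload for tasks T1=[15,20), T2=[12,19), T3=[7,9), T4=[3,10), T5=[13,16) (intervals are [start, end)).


Check each time point for overlaps:
  t=15: 3 tasks active (T1, T2, T5)
Max concurrent = 3


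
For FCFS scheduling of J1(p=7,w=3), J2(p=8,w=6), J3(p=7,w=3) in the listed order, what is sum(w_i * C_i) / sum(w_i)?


Completion times:
  J1: C=7, w×C=3×7=21
  J2: C=15, w×C=6×15=90
  J3: C=22, w×C=3×22=66
Sum w×C = 177
Sum w = 12
Weighted avg = 177/12
= 14.75


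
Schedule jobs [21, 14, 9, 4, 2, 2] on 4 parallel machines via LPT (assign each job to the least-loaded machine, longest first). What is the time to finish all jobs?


Jobs (LPT sorted): [21, 14, 9, 4, 2, 2]
Machines: 4
  J=21 → Machine 1 (load: 0+21=21)
  J=14 → Machine 2 (load: 0+14=14)
  J=9 → Machine 3 (load: 0+9=9)
  J=4 → Machine 4 (load: 0+4=4)
  J=2 → Machine 4 (load: 4+2=6)
  J=2 → Machine 4 (load: 6+2=8)
Machine loads: [21, 14, 9, 8]
Makespan = max = 21 time units
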